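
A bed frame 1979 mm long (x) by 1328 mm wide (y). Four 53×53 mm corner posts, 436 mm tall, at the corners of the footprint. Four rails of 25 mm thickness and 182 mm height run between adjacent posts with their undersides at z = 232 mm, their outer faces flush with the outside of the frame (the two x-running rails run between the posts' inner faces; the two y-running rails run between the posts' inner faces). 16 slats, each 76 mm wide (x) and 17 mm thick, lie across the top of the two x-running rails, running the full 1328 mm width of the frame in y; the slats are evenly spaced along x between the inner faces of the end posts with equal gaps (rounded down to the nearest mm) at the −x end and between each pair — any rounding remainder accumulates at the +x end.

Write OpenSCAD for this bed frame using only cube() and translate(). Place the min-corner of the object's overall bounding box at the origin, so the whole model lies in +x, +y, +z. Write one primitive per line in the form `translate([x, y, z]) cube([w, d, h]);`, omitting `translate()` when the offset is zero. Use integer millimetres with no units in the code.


cube([53, 53, 436]);
translate([0, 1275, 0]) cube([53, 53, 436]);
translate([1926, 0, 0]) cube([53, 53, 436]);
translate([1926, 1275, 0]) cube([53, 53, 436]);
translate([53, 0, 232]) cube([1873, 25, 182]);
translate([53, 1303, 232]) cube([1873, 25, 182]);
translate([0, 53, 232]) cube([25, 1222, 182]);
translate([1954, 53, 232]) cube([25, 1222, 182]);
translate([91, 0, 414]) cube([76, 1328, 17]);
translate([205, 0, 414]) cube([76, 1328, 17]);
translate([319, 0, 414]) cube([76, 1328, 17]);
translate([433, 0, 414]) cube([76, 1328, 17]);
translate([547, 0, 414]) cube([76, 1328, 17]);
translate([661, 0, 414]) cube([76, 1328, 17]);
translate([775, 0, 414]) cube([76, 1328, 17]);
translate([889, 0, 414]) cube([76, 1328, 17]);
translate([1003, 0, 414]) cube([76, 1328, 17]);
translate([1117, 0, 414]) cube([76, 1328, 17]);
translate([1231, 0, 414]) cube([76, 1328, 17]);
translate([1345, 0, 414]) cube([76, 1328, 17]);
translate([1459, 0, 414]) cube([76, 1328, 17]);
translate([1573, 0, 414]) cube([76, 1328, 17]);
translate([1687, 0, 414]) cube([76, 1328, 17]);
translate([1801, 0, 414]) cube([76, 1328, 17]);


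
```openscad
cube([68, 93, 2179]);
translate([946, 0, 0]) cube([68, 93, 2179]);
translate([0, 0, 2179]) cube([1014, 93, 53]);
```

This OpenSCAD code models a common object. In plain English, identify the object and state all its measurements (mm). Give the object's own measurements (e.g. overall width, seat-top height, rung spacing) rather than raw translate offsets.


A door frame. The clear opening is 878 mm wide and 2179 mm high. Two 68 mm wide jambs, 93 mm deep, stand either side of the opening from the floor to the top of the opening. A 53 mm thick head sits across the top of both jambs, spanning the full outside width of the frame.


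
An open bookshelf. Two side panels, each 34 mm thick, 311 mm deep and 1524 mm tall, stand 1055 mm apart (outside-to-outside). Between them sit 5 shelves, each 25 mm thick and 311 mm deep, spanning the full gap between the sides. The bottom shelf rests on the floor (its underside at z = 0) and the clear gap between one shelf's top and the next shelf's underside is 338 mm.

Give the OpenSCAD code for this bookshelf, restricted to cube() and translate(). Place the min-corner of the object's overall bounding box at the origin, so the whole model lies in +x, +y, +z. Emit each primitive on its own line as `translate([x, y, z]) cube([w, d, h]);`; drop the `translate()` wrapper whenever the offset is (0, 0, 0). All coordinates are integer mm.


cube([34, 311, 1524]);
translate([1021, 0, 0]) cube([34, 311, 1524]);
translate([34, 0, 0]) cube([987, 311, 25]);
translate([34, 0, 363]) cube([987, 311, 25]);
translate([34, 0, 726]) cube([987, 311, 25]);
translate([34, 0, 1089]) cube([987, 311, 25]);
translate([34, 0, 1452]) cube([987, 311, 25]);


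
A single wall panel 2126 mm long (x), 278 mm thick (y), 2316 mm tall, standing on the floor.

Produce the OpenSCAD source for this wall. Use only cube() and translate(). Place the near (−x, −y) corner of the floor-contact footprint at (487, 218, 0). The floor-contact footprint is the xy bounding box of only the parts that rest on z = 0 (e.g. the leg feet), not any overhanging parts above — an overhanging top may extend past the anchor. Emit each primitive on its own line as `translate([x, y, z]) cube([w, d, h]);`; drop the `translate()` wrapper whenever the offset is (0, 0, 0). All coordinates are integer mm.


translate([487, 218, 0]) cube([2126, 278, 2316]);


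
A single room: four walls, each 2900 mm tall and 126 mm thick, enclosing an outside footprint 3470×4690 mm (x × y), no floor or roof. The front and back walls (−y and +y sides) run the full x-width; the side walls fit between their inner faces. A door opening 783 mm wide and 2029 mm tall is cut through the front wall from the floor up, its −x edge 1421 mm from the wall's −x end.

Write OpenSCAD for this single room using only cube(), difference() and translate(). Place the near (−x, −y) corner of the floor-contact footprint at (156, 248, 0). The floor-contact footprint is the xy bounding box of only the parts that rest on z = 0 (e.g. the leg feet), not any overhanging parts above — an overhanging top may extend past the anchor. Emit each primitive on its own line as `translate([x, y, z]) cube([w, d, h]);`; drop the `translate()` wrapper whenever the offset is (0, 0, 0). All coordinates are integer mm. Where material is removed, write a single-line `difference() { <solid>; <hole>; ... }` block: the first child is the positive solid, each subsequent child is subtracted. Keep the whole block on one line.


difference() { translate([156, 248, 0]) cube([3470, 126, 2900]); translate([1577, 248, 0]) cube([783, 126, 2029]); }
translate([156, 4812, 0]) cube([3470, 126, 2900]);
translate([156, 374, 0]) cube([126, 4438, 2900]);
translate([3500, 374, 0]) cube([126, 4438, 2900]);


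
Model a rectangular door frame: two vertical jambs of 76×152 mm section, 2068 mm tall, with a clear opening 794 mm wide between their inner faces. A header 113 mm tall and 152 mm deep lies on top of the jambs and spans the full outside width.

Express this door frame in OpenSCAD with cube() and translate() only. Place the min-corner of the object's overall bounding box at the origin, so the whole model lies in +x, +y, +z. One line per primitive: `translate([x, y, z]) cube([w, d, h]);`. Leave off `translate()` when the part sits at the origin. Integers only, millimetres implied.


cube([76, 152, 2068]);
translate([870, 0, 0]) cube([76, 152, 2068]);
translate([0, 0, 2068]) cube([946, 152, 113]);


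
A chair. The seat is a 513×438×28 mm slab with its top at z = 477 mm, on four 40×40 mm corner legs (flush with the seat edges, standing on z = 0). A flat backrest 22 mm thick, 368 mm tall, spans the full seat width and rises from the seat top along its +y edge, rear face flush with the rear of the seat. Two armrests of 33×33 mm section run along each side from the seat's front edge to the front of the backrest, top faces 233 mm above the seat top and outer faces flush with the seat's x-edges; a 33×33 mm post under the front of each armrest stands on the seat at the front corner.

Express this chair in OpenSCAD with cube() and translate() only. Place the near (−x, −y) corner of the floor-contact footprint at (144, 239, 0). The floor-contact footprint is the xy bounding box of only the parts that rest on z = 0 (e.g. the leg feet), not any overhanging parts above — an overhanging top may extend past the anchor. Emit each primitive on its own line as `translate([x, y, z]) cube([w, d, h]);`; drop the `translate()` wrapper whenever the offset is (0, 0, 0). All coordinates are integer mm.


translate([144, 239, 449]) cube([513, 438, 28]);
translate([144, 239, 0]) cube([40, 40, 449]);
translate([617, 239, 0]) cube([40, 40, 449]);
translate([144, 637, 0]) cube([40, 40, 449]);
translate([617, 637, 0]) cube([40, 40, 449]);
translate([144, 655, 477]) cube([513, 22, 368]);
translate([144, 239, 677]) cube([33, 416, 33]);
translate([624, 239, 677]) cube([33, 416, 33]);
translate([144, 239, 477]) cube([33, 33, 200]);
translate([624, 239, 477]) cube([33, 33, 200]);


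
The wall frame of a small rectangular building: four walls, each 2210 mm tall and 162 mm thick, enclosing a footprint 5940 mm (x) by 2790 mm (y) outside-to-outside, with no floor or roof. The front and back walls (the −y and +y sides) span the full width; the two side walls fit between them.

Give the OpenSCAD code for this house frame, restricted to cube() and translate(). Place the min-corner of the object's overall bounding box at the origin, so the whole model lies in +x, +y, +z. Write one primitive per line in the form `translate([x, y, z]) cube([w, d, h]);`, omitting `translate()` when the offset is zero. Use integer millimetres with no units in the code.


cube([5940, 162, 2210]);
translate([0, 2628, 0]) cube([5940, 162, 2210]);
translate([0, 162, 0]) cube([162, 2466, 2210]);
translate([5778, 162, 0]) cube([162, 2466, 2210]);


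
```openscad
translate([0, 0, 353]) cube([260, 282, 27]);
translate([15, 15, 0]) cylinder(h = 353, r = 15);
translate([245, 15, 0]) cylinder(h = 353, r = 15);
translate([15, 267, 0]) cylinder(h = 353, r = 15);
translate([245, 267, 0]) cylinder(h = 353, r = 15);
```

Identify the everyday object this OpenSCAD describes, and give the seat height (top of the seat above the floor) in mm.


A stool. The seat height is 380 mm.

A 260×282×27 slab at z = 353 on four corner cylinders — a stool. The seat top is 353 + 27 = 380 mm.


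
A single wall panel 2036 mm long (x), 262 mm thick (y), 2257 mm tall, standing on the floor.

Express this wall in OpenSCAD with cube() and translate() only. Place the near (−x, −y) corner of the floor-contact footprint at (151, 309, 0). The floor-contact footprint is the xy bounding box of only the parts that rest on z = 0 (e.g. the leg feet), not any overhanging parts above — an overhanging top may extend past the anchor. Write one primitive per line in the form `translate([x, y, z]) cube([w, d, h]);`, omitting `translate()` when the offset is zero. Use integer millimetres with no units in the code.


translate([151, 309, 0]) cube([2036, 262, 2257]);


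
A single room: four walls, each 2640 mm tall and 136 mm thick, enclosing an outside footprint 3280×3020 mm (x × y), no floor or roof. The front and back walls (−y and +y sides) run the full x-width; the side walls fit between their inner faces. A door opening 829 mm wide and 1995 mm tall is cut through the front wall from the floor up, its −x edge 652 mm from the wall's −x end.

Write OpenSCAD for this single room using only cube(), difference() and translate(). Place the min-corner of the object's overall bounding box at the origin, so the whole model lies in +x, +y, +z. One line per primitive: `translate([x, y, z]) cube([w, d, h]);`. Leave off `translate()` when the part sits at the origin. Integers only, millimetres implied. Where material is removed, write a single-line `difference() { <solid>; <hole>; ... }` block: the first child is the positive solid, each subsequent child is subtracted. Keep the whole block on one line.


difference() { cube([3280, 136, 2640]); translate([652, 0, 0]) cube([829, 136, 1995]); }
translate([0, 2884, 0]) cube([3280, 136, 2640]);
translate([0, 136, 0]) cube([136, 2748, 2640]);
translate([3144, 136, 0]) cube([136, 2748, 2640]);


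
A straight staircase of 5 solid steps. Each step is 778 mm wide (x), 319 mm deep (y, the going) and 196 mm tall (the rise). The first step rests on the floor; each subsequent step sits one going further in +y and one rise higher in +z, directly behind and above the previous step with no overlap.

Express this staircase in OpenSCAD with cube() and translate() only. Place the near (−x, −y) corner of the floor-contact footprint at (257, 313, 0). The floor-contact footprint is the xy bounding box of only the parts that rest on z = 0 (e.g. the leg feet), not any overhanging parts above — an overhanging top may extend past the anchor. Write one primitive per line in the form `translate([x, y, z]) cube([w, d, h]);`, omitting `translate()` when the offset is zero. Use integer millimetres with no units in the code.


translate([257, 313, 0]) cube([778, 319, 196]);
translate([257, 632, 196]) cube([778, 319, 196]);
translate([257, 951, 392]) cube([778, 319, 196]);
translate([257, 1270, 588]) cube([778, 319, 196]);
translate([257, 1589, 784]) cube([778, 319, 196]);


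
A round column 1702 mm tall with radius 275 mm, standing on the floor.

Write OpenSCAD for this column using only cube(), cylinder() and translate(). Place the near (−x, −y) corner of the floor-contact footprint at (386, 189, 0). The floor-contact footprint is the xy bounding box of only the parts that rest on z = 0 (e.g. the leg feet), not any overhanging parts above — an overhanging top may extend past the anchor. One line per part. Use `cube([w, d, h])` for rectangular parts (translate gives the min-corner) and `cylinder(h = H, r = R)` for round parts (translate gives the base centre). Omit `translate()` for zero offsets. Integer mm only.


translate([661, 464, 0]) cylinder(h = 1702, r = 275);


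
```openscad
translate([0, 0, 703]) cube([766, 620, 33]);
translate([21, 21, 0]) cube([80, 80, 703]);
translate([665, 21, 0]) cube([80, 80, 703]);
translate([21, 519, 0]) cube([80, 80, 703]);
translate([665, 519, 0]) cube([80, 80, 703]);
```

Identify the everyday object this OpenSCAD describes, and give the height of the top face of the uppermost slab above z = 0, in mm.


A table. The table height is 736 mm.

A 766×620×33 slab sits at z = 703 on four 80 mm square posts — a table. The top surface is at 703 + 33 = 736 mm.


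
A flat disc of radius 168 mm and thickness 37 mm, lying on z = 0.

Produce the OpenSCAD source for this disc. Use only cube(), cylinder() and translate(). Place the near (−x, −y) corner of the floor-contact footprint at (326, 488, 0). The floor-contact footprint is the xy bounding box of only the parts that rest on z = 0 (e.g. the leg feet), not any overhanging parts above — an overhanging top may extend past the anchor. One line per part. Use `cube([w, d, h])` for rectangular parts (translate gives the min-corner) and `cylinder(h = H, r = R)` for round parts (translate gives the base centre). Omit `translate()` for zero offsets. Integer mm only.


translate([494, 656, 0]) cylinder(h = 37, r = 168);


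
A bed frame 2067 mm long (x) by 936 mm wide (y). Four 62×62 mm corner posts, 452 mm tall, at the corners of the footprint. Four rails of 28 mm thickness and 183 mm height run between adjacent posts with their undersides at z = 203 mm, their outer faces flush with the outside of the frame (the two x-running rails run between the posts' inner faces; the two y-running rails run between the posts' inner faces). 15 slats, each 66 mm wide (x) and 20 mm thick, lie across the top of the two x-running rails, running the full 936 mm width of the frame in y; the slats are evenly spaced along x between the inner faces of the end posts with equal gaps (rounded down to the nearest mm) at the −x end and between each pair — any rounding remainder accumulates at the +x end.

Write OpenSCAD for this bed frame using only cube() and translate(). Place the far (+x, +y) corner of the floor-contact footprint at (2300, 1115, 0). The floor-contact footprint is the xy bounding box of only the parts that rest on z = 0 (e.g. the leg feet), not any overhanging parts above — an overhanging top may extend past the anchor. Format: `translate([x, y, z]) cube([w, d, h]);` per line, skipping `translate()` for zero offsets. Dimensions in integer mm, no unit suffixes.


translate([233, 179, 0]) cube([62, 62, 452]);
translate([233, 1053, 0]) cube([62, 62, 452]);
translate([2238, 179, 0]) cube([62, 62, 452]);
translate([2238, 1053, 0]) cube([62, 62, 452]);
translate([295, 179, 203]) cube([1943, 28, 183]);
translate([295, 1087, 203]) cube([1943, 28, 183]);
translate([233, 241, 203]) cube([28, 812, 183]);
translate([2272, 241, 203]) cube([28, 812, 183]);
translate([354, 179, 386]) cube([66, 936, 20]);
translate([479, 179, 386]) cube([66, 936, 20]);
translate([604, 179, 386]) cube([66, 936, 20]);
translate([729, 179, 386]) cube([66, 936, 20]);
translate([854, 179, 386]) cube([66, 936, 20]);
translate([979, 179, 386]) cube([66, 936, 20]);
translate([1104, 179, 386]) cube([66, 936, 20]);
translate([1229, 179, 386]) cube([66, 936, 20]);
translate([1354, 179, 386]) cube([66, 936, 20]);
translate([1479, 179, 386]) cube([66, 936, 20]);
translate([1604, 179, 386]) cube([66, 936, 20]);
translate([1729, 179, 386]) cube([66, 936, 20]);
translate([1854, 179, 386]) cube([66, 936, 20]);
translate([1979, 179, 386]) cube([66, 936, 20]);
translate([2104, 179, 386]) cube([66, 936, 20]);


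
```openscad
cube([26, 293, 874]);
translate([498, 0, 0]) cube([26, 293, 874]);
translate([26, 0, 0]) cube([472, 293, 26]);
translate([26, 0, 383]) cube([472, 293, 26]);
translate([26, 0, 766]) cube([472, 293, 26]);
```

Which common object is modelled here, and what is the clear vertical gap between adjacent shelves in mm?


A bookshelf. The clear shelf gap is 357 mm.

Two tall side panels with 3 horizontal boards between them — a bookshelf. The first two shelf undersides are at z = 0 and z = 383; with shelf thickness 26, the clear gap is 383 − 0 − 26 = 357 mm.


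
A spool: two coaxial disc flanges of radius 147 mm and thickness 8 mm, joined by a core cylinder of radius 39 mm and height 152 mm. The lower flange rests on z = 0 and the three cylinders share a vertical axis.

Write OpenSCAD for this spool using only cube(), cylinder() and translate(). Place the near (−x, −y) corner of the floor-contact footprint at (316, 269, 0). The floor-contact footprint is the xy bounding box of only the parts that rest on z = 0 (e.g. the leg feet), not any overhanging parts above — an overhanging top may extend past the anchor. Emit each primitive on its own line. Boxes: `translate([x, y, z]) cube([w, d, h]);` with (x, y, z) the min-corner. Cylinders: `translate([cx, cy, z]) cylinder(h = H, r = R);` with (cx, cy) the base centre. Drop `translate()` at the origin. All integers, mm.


translate([463, 416, 0]) cylinder(h = 8, r = 147);
translate([463, 416, 8]) cylinder(h = 152, r = 39);
translate([463, 416, 160]) cylinder(h = 8, r = 147);


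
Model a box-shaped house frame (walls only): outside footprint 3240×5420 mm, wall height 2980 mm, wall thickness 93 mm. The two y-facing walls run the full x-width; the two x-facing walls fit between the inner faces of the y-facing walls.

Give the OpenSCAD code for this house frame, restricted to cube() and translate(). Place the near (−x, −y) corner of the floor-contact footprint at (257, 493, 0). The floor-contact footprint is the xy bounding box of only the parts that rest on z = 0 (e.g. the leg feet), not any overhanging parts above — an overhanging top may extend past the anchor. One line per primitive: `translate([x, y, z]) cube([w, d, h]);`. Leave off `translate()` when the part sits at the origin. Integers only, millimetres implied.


translate([257, 493, 0]) cube([3240, 93, 2980]);
translate([257, 5820, 0]) cube([3240, 93, 2980]);
translate([257, 586, 0]) cube([93, 5234, 2980]);
translate([3404, 586, 0]) cube([93, 5234, 2980]);


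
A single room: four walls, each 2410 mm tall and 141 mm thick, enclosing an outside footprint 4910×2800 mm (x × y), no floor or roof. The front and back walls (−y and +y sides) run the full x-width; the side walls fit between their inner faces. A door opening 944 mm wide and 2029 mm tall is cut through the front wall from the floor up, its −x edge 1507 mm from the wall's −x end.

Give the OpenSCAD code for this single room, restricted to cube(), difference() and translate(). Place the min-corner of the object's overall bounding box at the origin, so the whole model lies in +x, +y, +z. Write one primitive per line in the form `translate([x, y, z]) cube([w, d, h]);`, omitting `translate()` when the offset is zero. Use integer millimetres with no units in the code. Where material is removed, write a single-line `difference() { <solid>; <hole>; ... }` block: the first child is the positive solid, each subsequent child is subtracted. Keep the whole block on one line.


difference() { cube([4910, 141, 2410]); translate([1507, 0, 0]) cube([944, 141, 2029]); }
translate([0, 2659, 0]) cube([4910, 141, 2410]);
translate([0, 141, 0]) cube([141, 2518, 2410]);
translate([4769, 141, 0]) cube([141, 2518, 2410]);


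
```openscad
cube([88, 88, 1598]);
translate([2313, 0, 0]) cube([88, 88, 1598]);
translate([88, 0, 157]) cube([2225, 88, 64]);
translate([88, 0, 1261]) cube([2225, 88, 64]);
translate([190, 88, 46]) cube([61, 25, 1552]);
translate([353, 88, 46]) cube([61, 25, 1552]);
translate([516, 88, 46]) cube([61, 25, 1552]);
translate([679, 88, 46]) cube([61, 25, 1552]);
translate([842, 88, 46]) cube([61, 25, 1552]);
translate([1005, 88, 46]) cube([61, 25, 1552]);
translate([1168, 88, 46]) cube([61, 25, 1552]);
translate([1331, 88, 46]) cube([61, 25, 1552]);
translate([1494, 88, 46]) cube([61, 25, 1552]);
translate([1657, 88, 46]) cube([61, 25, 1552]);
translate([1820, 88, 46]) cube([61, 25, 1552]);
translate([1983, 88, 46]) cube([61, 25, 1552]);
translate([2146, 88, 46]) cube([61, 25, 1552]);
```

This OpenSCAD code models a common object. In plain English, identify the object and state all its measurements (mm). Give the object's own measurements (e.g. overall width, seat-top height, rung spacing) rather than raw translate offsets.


A fence section. Two 88×88 mm posts, 1598 mm tall, stand on the floor with a clear span of 2225 mm between their inner faces. Two horizontal rails of 88×64 mm section span the gap between the posts with their undersides at z = 157 mm and z = 1261 mm, flush with the posts' −y face. 13 pickets, each 61 mm wide, 25 mm thick and 1552 mm tall, are fixed to the +y face of the rails with their bottoms at z = 46 mm, spaced across the span with a 102 mm gap after the −x post and between neighbouring pickets, with 106 mm left before the +x post.


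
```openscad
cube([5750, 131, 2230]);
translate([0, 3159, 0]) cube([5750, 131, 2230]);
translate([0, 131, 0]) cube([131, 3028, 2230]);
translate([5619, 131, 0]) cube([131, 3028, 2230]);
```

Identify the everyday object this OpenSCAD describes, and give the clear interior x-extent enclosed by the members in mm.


A house (or room) frame. The interior width is 5488 mm.

Four 2230 mm walls enclosing a rectangle with no floor or roof — a room or house frame. Outside width is 5750 mm and wall thickness is 131 mm, so the interior width is 5750 − 2 × 131 = 5488 mm.


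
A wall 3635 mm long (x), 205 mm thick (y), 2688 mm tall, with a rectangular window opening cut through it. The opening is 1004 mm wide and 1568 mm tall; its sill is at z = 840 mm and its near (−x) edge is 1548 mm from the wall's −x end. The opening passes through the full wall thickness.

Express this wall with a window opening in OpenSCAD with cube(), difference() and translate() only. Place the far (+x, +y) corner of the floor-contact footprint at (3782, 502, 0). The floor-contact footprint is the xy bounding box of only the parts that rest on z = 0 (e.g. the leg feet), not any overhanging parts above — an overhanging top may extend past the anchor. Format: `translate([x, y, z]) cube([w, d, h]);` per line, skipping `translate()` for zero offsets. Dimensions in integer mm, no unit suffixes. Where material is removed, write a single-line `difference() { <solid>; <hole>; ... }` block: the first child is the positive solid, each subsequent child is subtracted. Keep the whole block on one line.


difference() { translate([147, 297, 0]) cube([3635, 205, 2688]); translate([1695, 297, 840]) cube([1004, 205, 1568]); }


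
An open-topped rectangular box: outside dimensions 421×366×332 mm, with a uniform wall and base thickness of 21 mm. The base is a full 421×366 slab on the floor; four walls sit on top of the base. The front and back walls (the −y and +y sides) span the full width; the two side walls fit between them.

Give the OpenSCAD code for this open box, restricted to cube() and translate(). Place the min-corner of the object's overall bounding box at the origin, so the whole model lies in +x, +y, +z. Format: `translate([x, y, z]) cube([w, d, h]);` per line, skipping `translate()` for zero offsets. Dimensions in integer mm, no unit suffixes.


cube([421, 366, 21]);
translate([0, 0, 21]) cube([421, 21, 311]);
translate([0, 345, 21]) cube([421, 21, 311]);
translate([0, 21, 21]) cube([21, 324, 311]);
translate([400, 21, 21]) cube([21, 324, 311]);


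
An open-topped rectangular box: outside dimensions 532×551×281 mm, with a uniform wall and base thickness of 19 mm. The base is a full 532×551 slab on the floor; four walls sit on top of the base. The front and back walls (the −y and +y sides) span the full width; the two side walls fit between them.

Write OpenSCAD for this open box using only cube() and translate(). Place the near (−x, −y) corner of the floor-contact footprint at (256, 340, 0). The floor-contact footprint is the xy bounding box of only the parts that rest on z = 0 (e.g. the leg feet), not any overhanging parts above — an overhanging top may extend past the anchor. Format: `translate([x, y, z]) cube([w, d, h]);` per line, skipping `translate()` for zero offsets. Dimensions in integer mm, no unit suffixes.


translate([256, 340, 0]) cube([532, 551, 19]);
translate([256, 340, 19]) cube([532, 19, 262]);
translate([256, 872, 19]) cube([532, 19, 262]);
translate([256, 359, 19]) cube([19, 513, 262]);
translate([769, 359, 19]) cube([19, 513, 262]);


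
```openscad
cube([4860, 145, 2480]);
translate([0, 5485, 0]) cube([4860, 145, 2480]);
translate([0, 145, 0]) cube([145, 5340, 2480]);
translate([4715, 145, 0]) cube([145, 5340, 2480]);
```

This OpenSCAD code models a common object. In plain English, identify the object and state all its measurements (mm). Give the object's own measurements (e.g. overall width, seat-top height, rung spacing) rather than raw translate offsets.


The wall frame of a small rectangular building: four walls, each 2480 mm tall and 145 mm thick, enclosing a footprint 4860 mm (x) by 5630 mm (y) outside-to-outside, with no floor or roof. The front and back walls (the −y and +y sides) span the full width; the two side walls fit between them.


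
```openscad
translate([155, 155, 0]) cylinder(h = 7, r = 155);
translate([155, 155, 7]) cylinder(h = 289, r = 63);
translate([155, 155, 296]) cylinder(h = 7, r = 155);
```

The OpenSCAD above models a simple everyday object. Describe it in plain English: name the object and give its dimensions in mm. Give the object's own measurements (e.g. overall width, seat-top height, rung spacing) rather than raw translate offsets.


A spool: two coaxial disc flanges of radius 155 mm and thickness 7 mm, joined by a core cylinder of radius 63 mm and height 289 mm. The lower flange rests on z = 0 and the three cylinders share a vertical axis.


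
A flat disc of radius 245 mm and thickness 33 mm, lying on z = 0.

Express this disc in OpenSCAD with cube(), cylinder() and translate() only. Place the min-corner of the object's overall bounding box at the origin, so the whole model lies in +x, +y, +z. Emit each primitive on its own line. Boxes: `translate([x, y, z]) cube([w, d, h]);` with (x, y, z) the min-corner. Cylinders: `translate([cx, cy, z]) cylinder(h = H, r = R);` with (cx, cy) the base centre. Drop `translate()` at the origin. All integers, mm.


translate([245, 245, 0]) cylinder(h = 33, r = 245);


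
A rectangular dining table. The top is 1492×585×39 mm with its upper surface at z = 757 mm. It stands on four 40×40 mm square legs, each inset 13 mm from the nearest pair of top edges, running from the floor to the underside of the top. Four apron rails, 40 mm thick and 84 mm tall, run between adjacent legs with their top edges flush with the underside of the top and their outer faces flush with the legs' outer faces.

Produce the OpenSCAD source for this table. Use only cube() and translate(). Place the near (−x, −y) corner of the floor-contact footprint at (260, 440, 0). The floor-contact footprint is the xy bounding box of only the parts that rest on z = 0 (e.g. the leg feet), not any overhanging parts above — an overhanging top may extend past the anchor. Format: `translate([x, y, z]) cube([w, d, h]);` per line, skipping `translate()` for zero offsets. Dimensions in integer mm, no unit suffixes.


translate([247, 427, 718]) cube([1492, 585, 39]);
translate([260, 440, 0]) cube([40, 40, 718]);
translate([1686, 440, 0]) cube([40, 40, 718]);
translate([260, 959, 0]) cube([40, 40, 718]);
translate([1686, 959, 0]) cube([40, 40, 718]);
translate([300, 440, 634]) cube([1386, 40, 84]);
translate([300, 959, 634]) cube([1386, 40, 84]);
translate([260, 480, 634]) cube([40, 479, 84]);
translate([1686, 480, 634]) cube([40, 479, 84]);


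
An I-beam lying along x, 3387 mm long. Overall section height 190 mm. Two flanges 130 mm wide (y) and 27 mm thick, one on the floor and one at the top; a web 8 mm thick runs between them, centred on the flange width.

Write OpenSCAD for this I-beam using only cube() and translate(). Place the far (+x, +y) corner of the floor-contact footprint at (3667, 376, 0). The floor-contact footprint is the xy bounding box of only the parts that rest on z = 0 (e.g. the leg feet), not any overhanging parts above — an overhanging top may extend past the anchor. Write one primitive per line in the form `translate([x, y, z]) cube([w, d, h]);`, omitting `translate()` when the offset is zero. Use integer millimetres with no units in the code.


translate([280, 246, 0]) cube([3387, 130, 27]);
translate([280, 307, 27]) cube([3387, 8, 136]);
translate([280, 246, 163]) cube([3387, 130, 27]);


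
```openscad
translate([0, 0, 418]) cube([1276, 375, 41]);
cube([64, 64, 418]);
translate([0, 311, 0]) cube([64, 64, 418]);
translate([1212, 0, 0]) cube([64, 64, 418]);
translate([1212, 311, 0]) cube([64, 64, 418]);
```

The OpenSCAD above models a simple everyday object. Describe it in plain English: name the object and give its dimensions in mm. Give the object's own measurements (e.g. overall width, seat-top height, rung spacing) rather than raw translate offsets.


A long wooden bench with a 1276 mm (x) × 375 mm (y) seat, 41 mm thick, its top surface 459 mm above the floor. Four 64 mm square legs at the seat corners, flush with the edges, run from z = 0 to the seat underside.


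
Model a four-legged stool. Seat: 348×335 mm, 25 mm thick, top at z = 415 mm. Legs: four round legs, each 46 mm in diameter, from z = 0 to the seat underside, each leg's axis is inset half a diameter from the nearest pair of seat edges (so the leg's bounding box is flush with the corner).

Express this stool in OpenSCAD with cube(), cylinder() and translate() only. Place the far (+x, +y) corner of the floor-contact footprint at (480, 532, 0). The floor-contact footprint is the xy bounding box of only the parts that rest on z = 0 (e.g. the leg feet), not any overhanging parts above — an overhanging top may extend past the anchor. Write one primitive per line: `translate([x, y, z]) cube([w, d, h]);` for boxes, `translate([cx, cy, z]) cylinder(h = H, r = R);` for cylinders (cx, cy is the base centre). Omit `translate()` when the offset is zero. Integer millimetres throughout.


translate([132, 197, 390]) cube([348, 335, 25]);
translate([155, 220, 0]) cylinder(h = 390, r = 23);
translate([457, 220, 0]) cylinder(h = 390, r = 23);
translate([155, 509, 0]) cylinder(h = 390, r = 23);
translate([457, 509, 0]) cylinder(h = 390, r = 23);


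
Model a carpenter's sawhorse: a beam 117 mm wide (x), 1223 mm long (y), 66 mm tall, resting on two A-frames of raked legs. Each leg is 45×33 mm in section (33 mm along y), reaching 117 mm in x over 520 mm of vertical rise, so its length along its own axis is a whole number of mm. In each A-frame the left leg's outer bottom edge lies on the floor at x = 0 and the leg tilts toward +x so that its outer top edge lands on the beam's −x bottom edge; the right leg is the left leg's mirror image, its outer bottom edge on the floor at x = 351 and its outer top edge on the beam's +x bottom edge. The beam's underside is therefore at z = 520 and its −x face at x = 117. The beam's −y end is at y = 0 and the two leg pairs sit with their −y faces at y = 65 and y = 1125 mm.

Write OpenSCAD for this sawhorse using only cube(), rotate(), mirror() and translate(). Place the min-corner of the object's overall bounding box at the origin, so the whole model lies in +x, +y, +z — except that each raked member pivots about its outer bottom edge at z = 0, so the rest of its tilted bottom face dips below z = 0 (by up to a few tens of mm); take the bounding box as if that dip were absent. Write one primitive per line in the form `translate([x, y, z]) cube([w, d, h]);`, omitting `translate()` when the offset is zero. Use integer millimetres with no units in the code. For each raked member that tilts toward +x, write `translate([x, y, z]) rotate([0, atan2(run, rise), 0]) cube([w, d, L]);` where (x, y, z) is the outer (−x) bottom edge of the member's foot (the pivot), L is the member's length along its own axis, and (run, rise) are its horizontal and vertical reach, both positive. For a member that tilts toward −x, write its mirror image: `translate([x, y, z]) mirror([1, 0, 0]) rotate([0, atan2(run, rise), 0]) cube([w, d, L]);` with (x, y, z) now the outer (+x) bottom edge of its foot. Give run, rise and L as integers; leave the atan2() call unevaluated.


translate([117, 0, 520]) cube([117, 1223, 66]);
translate([0, 65, 0]) rotate([0, atan2(117, 520), 0]) cube([45, 33, 533]);
translate([351, 65, 0]) mirror([1, 0, 0]) rotate([0, atan2(117, 520), 0]) cube([45, 33, 533]);
translate([0, 1125, 0]) rotate([0, atan2(117, 520), 0]) cube([45, 33, 533]);
translate([351, 1125, 0]) mirror([1, 0, 0]) rotate([0, atan2(117, 520), 0]) cube([45, 33, 533]);


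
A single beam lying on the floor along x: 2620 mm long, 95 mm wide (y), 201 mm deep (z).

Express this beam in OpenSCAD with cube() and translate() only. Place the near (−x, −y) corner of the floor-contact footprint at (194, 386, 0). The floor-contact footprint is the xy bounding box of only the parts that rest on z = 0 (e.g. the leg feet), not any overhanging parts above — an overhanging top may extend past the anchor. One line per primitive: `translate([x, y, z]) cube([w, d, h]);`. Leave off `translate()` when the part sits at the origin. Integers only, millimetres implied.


translate([194, 386, 0]) cube([2620, 95, 201]);


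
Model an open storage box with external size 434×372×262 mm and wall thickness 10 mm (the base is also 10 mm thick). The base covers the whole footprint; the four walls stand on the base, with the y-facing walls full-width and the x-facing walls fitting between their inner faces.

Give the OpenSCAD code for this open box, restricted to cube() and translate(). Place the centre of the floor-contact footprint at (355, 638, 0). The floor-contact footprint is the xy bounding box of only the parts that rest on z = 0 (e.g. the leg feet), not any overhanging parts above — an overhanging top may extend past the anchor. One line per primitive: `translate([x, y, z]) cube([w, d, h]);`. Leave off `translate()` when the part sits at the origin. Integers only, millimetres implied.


translate([138, 452, 0]) cube([434, 372, 10]);
translate([138, 452, 10]) cube([434, 10, 252]);
translate([138, 814, 10]) cube([434, 10, 252]);
translate([138, 462, 10]) cube([10, 352, 252]);
translate([562, 462, 10]) cube([10, 352, 252]);


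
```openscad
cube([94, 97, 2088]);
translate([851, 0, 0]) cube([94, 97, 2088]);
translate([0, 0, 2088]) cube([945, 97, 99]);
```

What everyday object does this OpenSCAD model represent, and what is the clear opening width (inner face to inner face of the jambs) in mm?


A door frame. The clear opening width is 757 mm.

Two 2088 mm tall posts with a header on top — a door frame. The left jamb is 94 mm wide at x = 0; the right jamb starts at x = 851. The clear opening is 851 − 94 = 757 mm.


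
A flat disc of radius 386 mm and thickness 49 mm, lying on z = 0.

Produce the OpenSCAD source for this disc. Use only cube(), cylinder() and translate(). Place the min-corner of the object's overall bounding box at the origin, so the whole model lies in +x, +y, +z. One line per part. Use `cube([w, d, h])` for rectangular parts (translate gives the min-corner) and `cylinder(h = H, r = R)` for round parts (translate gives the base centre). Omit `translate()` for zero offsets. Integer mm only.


translate([386, 386, 0]) cylinder(h = 49, r = 386);


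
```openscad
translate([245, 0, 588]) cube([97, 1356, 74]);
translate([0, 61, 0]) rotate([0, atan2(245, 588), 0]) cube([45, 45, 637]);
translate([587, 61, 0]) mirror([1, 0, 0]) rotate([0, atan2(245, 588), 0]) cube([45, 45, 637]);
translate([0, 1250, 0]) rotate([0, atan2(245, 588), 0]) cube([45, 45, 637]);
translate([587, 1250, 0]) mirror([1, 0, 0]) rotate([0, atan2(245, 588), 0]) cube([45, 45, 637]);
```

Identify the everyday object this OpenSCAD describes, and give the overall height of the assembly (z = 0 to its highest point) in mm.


A sawhorse. The overall height is 662 mm.

A beam across two mirrored pairs of raked legs — a sawhorse. The beam's underside is at z = 588 (matching the legs' vertical rise in atan2(245, 588)) and the beam is 74 mm tall, so its top is at 588 + 74 = 662 mm. The raked legs top out at the beam's underside, so that is the highest point.


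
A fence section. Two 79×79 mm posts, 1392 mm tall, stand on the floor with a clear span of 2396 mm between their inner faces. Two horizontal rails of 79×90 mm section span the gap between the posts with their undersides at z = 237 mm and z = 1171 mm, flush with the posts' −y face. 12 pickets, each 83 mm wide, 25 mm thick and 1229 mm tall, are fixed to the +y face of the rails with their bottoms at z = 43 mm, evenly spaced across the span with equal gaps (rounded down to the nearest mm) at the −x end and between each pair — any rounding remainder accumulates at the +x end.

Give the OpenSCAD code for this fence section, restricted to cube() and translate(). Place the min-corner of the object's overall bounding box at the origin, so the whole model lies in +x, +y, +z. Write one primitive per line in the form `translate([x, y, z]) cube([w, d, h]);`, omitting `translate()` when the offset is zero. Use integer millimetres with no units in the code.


cube([79, 79, 1392]);
translate([2475, 0, 0]) cube([79, 79, 1392]);
translate([79, 0, 237]) cube([2396, 79, 90]);
translate([79, 0, 1171]) cube([2396, 79, 90]);
translate([186, 79, 43]) cube([83, 25, 1229]);
translate([376, 79, 43]) cube([83, 25, 1229]);
translate([566, 79, 43]) cube([83, 25, 1229]);
translate([756, 79, 43]) cube([83, 25, 1229]);
translate([946, 79, 43]) cube([83, 25, 1229]);
translate([1136, 79, 43]) cube([83, 25, 1229]);
translate([1326, 79, 43]) cube([83, 25, 1229]);
translate([1516, 79, 43]) cube([83, 25, 1229]);
translate([1706, 79, 43]) cube([83, 25, 1229]);
translate([1896, 79, 43]) cube([83, 25, 1229]);
translate([2086, 79, 43]) cube([83, 25, 1229]);
translate([2276, 79, 43]) cube([83, 25, 1229]);


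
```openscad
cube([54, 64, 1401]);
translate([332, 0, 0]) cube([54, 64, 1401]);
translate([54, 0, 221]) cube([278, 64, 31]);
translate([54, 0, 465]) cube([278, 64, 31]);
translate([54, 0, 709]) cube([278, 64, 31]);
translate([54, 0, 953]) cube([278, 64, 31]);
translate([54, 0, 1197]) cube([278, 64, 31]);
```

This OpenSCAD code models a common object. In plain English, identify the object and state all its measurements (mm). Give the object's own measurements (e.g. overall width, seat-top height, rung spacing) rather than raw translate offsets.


A straight ladder. Two 54×64 mm vertical rails, 1401 mm tall, stand 386 mm apart (outside-to-outside) with their front faces coplanar on the −y side. 5 rungs, each 64 mm deep and 31 mm tall, span between the inner faces of the rails, front faces flush with the rails. The lowest rung's underside is at z = 221 mm and rungs are spaced 244 mm apart (underside to underside).
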